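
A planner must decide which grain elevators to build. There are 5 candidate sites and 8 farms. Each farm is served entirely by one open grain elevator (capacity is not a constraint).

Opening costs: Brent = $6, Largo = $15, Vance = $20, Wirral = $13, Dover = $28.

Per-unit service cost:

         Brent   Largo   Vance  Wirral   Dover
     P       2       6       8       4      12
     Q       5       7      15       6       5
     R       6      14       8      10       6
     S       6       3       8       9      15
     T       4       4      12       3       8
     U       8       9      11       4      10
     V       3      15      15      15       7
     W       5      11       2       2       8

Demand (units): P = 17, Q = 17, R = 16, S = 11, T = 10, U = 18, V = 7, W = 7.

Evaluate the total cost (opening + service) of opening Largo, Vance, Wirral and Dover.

Total cost: 523

Each farm is assigned to its cheapest site among the open ones.
{Largo, Vance, Wirral, Dover}: P→Wirral 4·17=68, Q→Dover 5·17=85, R→Dover 6·16=96, S→Largo 3·11=33, T→Wirral 3·10=30, U→Wirral 4·18=72, V→Dover 7·7=49, W→Vance 2·7=14. Service 447; fixed 76; total 523.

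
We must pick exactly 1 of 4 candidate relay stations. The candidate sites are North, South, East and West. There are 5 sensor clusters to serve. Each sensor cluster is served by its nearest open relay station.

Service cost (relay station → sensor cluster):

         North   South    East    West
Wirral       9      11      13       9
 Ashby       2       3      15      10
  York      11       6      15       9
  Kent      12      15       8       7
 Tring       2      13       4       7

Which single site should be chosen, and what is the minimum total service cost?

Choose North only; total service cost 36.

With exactly 1 open, each sensor cluster uses its cheapest among the chosen.
{North}: Wirral→North 9, Ashby→North 2, York→North 11, Kent→North 12, Tring→North 2. Service cost 36.
{West}: service cost 42
{South}: service cost 48
Among all 4 size-1 choices, {North} is lowest.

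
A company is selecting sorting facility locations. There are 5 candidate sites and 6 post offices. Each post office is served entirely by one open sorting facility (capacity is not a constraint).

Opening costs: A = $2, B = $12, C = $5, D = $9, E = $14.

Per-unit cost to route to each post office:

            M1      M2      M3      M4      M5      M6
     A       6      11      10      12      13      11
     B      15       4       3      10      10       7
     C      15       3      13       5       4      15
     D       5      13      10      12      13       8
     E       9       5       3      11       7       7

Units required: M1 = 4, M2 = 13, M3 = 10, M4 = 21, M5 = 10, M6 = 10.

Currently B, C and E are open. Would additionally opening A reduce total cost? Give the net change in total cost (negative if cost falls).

Current service cost with {B, C, E}: 320.
Adding A: each post office re-picks its cheapest; new service cost 308, saving 12.
Extra fixed cost: 2. Net change = 2 − 12 = -10.
(Totals: 351 → 341.)

Yes — net change −10 (cost falls by 10).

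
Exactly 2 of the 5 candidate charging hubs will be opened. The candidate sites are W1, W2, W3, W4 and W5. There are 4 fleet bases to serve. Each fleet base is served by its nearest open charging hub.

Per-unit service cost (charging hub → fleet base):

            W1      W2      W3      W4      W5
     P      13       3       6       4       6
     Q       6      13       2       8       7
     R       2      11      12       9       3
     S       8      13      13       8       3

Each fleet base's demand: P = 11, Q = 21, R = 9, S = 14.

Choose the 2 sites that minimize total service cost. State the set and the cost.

With exactly 2 open, each fleet base uses its cheapest among the chosen.
{W3, W5}: P→W3 6·11=66, Q→W3 2·21=42, R→W5 3·9=27, S→W5 3·14=42. Service cost 177.
{W1, W3}: service cost 238
{W2, W5}: service cost 249
Among all 10 size-2 choices, {W3, W5} is lowest.

Choose W3 and W5; total service cost 177.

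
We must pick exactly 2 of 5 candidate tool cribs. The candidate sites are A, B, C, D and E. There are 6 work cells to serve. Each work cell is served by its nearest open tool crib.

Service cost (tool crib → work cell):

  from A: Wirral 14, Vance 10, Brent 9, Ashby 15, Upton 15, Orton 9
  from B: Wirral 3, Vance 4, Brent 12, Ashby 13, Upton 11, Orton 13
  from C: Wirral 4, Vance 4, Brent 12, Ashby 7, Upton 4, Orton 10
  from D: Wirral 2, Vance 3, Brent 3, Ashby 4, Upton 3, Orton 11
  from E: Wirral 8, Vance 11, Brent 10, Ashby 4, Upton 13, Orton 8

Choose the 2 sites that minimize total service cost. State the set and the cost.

With exactly 2 open, each work cell uses its cheapest among the chosen.
{D, E}: Wirral→D 2, Vance→D 3, Brent→D 3, Ashby→D 4, Upton→D 3, Orton→E 8. Service cost 23.
{A, D}: service cost 24
{C, D}: service cost 25
Among all 10 size-2 choices, {D, E} is lowest.

Choose D and E; total service cost 23.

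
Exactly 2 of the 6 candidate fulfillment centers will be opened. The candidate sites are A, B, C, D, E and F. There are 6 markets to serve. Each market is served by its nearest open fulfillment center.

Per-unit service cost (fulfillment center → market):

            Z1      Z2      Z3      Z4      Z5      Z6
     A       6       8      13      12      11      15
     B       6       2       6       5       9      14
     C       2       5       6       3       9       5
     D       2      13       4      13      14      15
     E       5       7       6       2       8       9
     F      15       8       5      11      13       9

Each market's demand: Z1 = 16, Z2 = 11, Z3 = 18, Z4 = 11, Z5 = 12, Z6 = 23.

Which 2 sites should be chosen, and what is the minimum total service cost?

With exactly 2 open, each market uses its cheapest among the chosen.
{C, D}: Z1→C 2·16=32, Z2→C 5·11=55, Z3→D 4·18=72, Z4→C 3·11=33, Z5→C 9·12=108, Z6→C 5·23=115. Service cost 415.
{B, C}: service cost 418
{C, E}: service cost 428
Among all 15 size-2 choices, {C, D} is lowest.

Choose C and D; total service cost 415.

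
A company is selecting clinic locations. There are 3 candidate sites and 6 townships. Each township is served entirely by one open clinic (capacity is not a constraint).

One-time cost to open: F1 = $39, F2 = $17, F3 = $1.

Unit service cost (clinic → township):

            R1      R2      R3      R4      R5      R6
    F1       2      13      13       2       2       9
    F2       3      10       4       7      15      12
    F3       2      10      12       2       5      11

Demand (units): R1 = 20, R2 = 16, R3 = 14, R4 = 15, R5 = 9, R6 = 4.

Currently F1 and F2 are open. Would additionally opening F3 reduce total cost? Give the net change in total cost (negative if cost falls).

No — net change +1 (cost rises by 1).

Current service cost with {F1, F2}: 340.
Adding F3: each township re-picks its cheapest; new service cost 340, saving 0.
Extra fixed cost: 1. Net change = 1 − 0 = 1.
(Totals: 396 → 397.)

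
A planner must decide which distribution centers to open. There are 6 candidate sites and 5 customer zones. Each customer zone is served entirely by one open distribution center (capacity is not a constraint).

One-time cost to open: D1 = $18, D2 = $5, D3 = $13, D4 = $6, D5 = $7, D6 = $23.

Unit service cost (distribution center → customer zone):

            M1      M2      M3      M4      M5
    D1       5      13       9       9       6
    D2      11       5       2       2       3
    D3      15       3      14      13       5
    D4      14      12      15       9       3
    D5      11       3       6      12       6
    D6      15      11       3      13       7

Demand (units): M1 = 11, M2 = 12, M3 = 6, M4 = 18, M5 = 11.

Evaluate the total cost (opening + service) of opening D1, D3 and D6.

Total cost: 380

Each customer zone is assigned to its cheapest site among the open ones.
{D1, D3, D6}: M1→D1 5·11=55, M2→D3 3·12=36, M3→D6 3·6=18, M4→D1 9·18=162, M5→D3 5·11=55. Service 326; fixed 54; total 380.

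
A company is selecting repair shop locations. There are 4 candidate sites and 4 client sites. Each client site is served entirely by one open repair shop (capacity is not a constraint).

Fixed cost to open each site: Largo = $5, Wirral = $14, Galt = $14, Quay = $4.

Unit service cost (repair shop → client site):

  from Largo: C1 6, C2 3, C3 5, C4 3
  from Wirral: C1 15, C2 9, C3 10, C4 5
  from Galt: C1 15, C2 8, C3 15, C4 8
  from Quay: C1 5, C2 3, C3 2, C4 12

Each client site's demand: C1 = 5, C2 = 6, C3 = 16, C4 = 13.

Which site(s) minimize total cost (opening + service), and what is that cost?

For any fixed open set, each client site goes to its cheapest open site; total = fixed + service.
{Largo, Quay}: C1→Quay 5·5=25, C2→Largo 3·6=18, C3→Quay 2·16=32, C4→Largo 3·13=39. Service 114; fixed 9; total 123.
{Largo, Wirral, Quay}: service 114 + fixed 23 = 137
{Largo, Galt, Quay}: C1→Quay 5·5=25, C2→Largo 3·6=18, C3→Quay 2·16=32, C4→Largo 3·13=39. Service 114; fixed 23; total 137.
{Largo, Wirral, Galt, Quay}: service 114 + fixed 37 = 151
No other subset beats 123.

Open Largo and Quay; minimum total cost 123.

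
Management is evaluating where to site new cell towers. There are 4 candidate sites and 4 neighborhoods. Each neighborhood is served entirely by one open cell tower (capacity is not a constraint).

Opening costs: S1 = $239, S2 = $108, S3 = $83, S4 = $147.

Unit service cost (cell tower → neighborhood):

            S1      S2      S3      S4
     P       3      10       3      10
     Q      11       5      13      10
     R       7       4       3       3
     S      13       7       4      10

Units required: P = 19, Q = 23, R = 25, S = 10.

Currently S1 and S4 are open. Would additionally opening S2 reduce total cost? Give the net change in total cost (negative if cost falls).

Current service cost with {S1, S4}: 462.
Adding S2: each neighborhood re-picks its cheapest; new service cost 317, saving 145.
Extra fixed cost: 108. Net change = 108 − 145 = -37.
(Totals: 848 → 811.)

Yes — net change −37 (cost falls by 37).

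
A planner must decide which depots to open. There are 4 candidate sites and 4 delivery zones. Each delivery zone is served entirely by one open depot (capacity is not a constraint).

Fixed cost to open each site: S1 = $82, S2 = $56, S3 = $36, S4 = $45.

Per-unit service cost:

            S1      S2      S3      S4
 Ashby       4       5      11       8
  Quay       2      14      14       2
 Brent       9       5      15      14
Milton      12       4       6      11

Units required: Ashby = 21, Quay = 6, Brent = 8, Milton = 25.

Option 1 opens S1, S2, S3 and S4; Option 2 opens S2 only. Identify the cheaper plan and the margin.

Option 2 is cheaper by 70.

Option 1: {S1, S2, S3, S4}: Ashby→S1 4·21=84, Quay→S1 2·6=12, Brent→S2 5·8=40, Milton→S2 4·25=100. Service 236; fixed 219; total 455.
Option 2: {S2}: Ashby→S2 5·21=105, Quay→S2 14·6=84, Brent→S2 5·8=40, Milton→S2 4·25=100. Service 329; fixed 56; total 385.
Difference: |455 − 385| = 70.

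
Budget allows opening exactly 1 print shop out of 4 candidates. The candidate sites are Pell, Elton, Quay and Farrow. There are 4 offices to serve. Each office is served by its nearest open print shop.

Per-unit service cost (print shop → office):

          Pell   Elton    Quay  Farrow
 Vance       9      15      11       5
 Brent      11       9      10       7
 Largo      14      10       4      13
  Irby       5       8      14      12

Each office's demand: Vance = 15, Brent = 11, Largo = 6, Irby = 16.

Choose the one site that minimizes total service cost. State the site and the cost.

With exactly 1 open, each office uses its cheapest among the chosen.
{Pell}: Vance→Pell 9·15=135, Brent→Pell 11·11=121, Largo→Pell 14·6=84, Irby→Pell 5·16=80. Service cost 420.
{Farrow}: service cost 422
{Elton}: service cost 512
Among all 4 size-1 choices, {Pell} is lowest.

Choose Pell only; total service cost 420.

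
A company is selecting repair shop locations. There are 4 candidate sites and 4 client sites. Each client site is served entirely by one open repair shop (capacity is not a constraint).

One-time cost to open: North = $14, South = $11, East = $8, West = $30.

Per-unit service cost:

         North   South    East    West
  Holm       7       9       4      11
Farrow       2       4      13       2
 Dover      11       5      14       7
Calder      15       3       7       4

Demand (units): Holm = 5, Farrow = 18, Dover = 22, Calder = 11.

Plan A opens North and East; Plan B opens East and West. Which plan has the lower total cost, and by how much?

Plan A: {North, East}: Holm→East 4·5=20, Farrow→North 2·18=36, Dover→North 11·22=242, Calder→East 7·11=77. Service 375; fixed 22; total 397.
Plan B: {East, West}: Holm→East 4·5=20, Farrow→West 2·18=36, Dover→West 7·22=154, Calder→West 4·11=44. Service 254; fixed 38; total 292.
Difference: |397 − 292| = 105.

Plan B is cheaper by 105.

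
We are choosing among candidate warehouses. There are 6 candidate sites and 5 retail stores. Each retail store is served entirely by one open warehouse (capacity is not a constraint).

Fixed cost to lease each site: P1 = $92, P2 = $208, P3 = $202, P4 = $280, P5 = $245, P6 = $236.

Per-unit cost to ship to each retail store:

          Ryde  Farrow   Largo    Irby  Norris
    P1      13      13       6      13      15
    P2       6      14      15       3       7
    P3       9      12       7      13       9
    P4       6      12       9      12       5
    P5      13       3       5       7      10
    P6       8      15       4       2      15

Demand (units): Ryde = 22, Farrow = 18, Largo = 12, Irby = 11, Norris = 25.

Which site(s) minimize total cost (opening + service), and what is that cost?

For any fixed open set, each retail store goes to its cheapest open site; total = fixed + service.
{P2, P5}: Ryde→P2 6·22=132, Farrow→P5 3·18=54, Largo→P5 5·12=60, Irby→P2 3·11=33, Norris→P2 7·25=175. Service 454; fixed 453; total 907.
{P1, P2}: Ryde→P2 6·22=132, Farrow→P1 13·18=234, Largo→P1 6·12=72, Irby→P2 3·11=33, Norris→P2 7·25=175. Service 646; fixed 300; total 946.
{P5}: service 727 + fixed 245 = 972
{P1, P2, P3, P4, P5, P6}: service 381 + fixed 1263 = 1644
No other subset beats 907.

Open P2 and P5; minimum total cost 907.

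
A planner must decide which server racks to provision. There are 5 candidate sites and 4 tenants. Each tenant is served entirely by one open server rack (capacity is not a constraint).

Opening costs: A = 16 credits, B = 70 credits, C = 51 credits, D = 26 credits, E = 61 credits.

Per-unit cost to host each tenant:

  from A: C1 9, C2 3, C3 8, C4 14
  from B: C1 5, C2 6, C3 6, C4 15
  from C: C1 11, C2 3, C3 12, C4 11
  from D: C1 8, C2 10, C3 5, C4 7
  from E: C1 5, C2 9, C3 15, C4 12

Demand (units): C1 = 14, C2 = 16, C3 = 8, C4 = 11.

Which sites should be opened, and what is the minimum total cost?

For any fixed open set, each tenant goes to its cheapest open site; total = fixed + service.
{A, D}: C1→D 8·14=112, C2→A 3·16=48, C3→D 5·8=40, C4→D 7·11=77. Service 277; fixed 42; total 319.
{A, D, E}: C1→E 5·14=70, C2→A 3·16=48, C3→D 5·8=40, C4→D 7·11=77. Service 235; fixed 103; total 338.
{A, B, D}: C1→B 5·14=70, C2→A 3·16=48, C3→D 5·8=40, C4→D 7·11=77. Service 235; fixed 112; total 347.
{A, B, C, D, E}: service 235 + fixed 224 = 459
No other subset beats 319.

Open A and D; minimum total cost 319.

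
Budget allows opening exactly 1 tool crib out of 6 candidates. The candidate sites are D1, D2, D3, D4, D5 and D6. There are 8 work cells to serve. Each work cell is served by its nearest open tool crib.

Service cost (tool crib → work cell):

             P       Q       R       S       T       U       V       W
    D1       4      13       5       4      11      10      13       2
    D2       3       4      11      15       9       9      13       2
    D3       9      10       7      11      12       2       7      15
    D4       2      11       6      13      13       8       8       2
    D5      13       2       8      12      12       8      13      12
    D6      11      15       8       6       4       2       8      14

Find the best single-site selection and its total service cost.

With exactly 1 open, each work cell uses its cheapest among the chosen.
{D1}: P→D1 4, Q→D1 13, R→D1 5, S→D1 4, T→D1 11, U→D1 10, V→D1 13, W→D1 2. Service cost 62.
{D4}: service cost 63
{D2}: service cost 66
Among all 6 size-1 choices, {D1} is lowest.

Choose D1 only; total service cost 62.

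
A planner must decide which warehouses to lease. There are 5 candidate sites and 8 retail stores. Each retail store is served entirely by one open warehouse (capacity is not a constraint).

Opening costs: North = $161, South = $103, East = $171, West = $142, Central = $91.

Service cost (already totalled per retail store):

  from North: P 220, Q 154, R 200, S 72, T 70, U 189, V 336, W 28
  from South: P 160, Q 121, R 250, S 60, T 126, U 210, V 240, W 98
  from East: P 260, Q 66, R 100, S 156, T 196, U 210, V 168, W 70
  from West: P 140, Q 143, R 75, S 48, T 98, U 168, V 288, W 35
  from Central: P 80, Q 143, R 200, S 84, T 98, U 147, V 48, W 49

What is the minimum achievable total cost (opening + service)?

Minimum total cost: 907

For any fixed open set, each retail store goes to its cheapest open site; total = fixed + service.
{West, Central}: P→Central 80, Q→West 143, R→West 75, S→West 48, T→West 98, U→Central 147, V→Central 48, W→West 35. Service 674; fixed 233; total 907.
{East, Central}: service 672 + fixed 262 = 934
{Central}: P→Central 80, Q→Central 143, R→Central 200, S→Central 84, T→Central 98, U→Central 147, V→Central 48, W→Central 49. Service 849; fixed 91; total 940.
{North, South, East, West, Central}: service 562 + fixed 668 = 1230
No other subset beats 907.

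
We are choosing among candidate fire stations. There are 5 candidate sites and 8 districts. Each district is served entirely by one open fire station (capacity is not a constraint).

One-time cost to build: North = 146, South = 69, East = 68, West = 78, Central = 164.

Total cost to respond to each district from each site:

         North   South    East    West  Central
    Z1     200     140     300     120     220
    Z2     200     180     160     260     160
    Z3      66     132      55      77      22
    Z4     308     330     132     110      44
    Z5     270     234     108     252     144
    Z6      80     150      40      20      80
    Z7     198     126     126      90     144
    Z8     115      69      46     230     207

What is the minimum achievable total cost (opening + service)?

Minimum total cost: 855

For any fixed open set, each district goes to its cheapest open site; total = fixed + service.
{East, West}: Z1→West 120, Z2→East 160, Z3→East 55, Z4→West 110, Z5→East 108, Z6→West 20, Z7→West 90, Z8→East 46. Service 709; fixed 146; total 855.
{East, West, Central}: service 610 + fixed 310 = 920
{South, East, West}: Z1→West 120, Z2→East 160, Z3→East 55, Z4→West 110, Z5→East 108, Z6→West 20, Z7→West 90, Z8→East 46. Service 709; fixed 215; total 924.
{North, South, East, West, Central}: Z1→West 120, Z2→East 160, Z3→Central 22, Z4→Central 44, Z5→East 108, Z6→West 20, Z7→West 90, Z8→East 46. Service 610; fixed 525; total 1135.
No other subset beats 855.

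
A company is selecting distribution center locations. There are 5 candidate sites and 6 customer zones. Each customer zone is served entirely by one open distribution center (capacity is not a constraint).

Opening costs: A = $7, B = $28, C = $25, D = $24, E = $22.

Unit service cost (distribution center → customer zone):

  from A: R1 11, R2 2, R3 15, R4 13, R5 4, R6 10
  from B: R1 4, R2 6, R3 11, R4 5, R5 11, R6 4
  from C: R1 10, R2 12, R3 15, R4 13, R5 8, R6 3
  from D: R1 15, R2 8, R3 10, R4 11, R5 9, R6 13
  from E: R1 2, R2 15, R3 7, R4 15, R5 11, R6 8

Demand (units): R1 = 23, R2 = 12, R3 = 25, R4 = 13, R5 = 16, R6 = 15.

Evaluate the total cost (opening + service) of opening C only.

Each customer zone is assigned to its cheapest site among the open ones.
{C}: R1→C 10·23=230, R2→C 12·12=144, R3→C 15·25=375, R4→C 13·13=169, R5→C 8·16=128, R6→C 3·15=45. Service 1091; fixed 25; total 1116.

Total cost: 1116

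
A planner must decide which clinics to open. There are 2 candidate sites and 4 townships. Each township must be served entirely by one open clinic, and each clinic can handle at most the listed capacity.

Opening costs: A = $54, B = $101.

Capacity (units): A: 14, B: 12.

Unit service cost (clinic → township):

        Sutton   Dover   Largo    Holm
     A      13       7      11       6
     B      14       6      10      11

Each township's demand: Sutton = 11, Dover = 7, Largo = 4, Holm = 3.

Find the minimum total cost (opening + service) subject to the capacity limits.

Minimum total cost: 398

Open {A, B}: Sutton→A 13·11=143, Dover→B 6·7=42, Largo→B 10·4=40, Holm→A 6·3=18.
Loads: A carries 14/14, B carries 11/12. Service 243; fixed 155; total 398.
Next best feasible plan costs 420.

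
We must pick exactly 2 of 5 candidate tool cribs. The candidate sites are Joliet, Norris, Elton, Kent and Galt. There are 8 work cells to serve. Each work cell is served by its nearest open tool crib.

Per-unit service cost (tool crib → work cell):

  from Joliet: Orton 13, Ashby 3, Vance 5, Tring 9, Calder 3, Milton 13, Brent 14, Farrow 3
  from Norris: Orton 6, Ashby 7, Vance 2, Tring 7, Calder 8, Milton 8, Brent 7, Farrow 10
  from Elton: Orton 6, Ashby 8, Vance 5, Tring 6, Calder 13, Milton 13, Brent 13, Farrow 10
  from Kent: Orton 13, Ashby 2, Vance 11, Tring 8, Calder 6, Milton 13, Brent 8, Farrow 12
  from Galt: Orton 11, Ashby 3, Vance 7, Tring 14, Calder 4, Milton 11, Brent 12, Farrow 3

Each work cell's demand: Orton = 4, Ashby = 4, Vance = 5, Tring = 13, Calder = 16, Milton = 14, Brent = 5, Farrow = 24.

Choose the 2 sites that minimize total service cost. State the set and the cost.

Choose Joliet and Norris; total service cost 404.

With exactly 2 open, each work cell uses its cheapest among the chosen.
{Joliet, Norris}: Orton→Norris 6·4=24, Ashby→Joliet 3·4=12, Vance→Norris 2·5=10, Tring→Norris 7·13=91, Calder→Joliet 3·16=48, Milton→Norris 8·14=112, Brent→Norris 7·5=35, Farrow→Joliet 3·24=72. Service cost 404.
{Norris, Galt}: service cost 420
{Elton, Galt}: service cost 489
Among all 10 size-2 choices, {Joliet, Norris} is lowest.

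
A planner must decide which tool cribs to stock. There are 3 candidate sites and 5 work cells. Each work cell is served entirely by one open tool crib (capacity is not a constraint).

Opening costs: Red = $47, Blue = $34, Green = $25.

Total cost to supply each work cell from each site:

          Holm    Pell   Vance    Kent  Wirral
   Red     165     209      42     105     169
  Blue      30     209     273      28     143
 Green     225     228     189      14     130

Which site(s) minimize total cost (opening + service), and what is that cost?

Open Red, Blue and Green; minimum total cost 531.

For any fixed open set, each work cell goes to its cheapest open site; total = fixed + service.
{Red, Blue, Green}: Holm→Blue 30, Pell→Red 209, Vance→Red 42, Kent→Green 14, Wirral→Green 130. Service 425; fixed 106; total 531.
{Red, Blue}: Holm→Blue 30, Pell→Red 209, Vance→Red 42, Kent→Blue 28, Wirral→Blue 143. Service 452; fixed 81; total 533.
{Blue, Green}: Holm→Blue 30, Pell→Blue 209, Vance→Green 189, Kent→Green 14, Wirral→Green 130. Service 572; fixed 59; total 631.
{Green}: Holm→Green 225, Pell→Green 228, Vance→Green 189, Kent→Green 14, Wirral→Green 130. Service 786; fixed 25; total 811.
(All 7 nonempty subsets were checked; Red, Blue and Green is lowest.)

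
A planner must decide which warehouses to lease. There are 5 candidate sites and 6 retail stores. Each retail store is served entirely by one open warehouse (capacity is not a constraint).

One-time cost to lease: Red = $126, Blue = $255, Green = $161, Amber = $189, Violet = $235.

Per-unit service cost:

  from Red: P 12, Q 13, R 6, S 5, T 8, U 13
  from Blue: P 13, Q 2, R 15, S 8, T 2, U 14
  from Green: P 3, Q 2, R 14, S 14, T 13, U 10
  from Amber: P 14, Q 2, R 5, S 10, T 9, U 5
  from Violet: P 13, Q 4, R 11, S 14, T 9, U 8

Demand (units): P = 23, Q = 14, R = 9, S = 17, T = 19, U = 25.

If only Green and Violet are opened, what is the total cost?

Each retail store is assigned to its cheapest site among the open ones.
{Green, Violet}: P→Green 3·23=69, Q→Green 2·14=28, R→Violet 11·9=99, S→Green 14·17=238, T→Violet 9·19=171, U→Violet 8·25=200. Service 805; fixed 396; total 1201.

Total cost: 1201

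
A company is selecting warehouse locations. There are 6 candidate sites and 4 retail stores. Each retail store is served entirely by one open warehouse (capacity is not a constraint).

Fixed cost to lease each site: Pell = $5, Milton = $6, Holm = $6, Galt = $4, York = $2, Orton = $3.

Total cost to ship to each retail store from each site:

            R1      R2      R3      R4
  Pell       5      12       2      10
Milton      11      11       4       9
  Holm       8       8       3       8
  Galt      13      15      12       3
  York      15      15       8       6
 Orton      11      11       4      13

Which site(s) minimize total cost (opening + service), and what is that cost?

For any fixed open set, each retail store goes to its cheapest open site; total = fixed + service.
{Pell, Galt}: R1→Pell 5, R2→Pell 12, R3→Pell 2, R4→Galt 3. Service 22; fixed 9; total 31.
{Pell, York}: service 25 + fixed 7 = 32
{Holm, Galt}: service 22 + fixed 10 = 32
{Pell, Milton, Holm, Galt, York, Orton}: service 18 + fixed 26 = 44
No other subset beats 31.

Open Pell and Galt; minimum total cost 31.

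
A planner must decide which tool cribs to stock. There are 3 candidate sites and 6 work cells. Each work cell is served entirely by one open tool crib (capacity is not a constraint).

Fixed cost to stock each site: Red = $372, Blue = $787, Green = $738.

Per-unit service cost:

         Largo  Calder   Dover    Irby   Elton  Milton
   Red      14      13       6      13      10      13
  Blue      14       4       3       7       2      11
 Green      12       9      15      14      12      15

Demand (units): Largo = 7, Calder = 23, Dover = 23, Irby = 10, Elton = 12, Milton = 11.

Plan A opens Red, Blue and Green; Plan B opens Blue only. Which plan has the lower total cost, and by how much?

Plan B is cheaper by 1096.

Plan A: {Red, Blue, Green}: Largo→Green 12·7=84, Calder→Blue 4·23=92, Dover→Blue 3·23=69, Irby→Blue 7·10=70, Elton→Blue 2·12=24, Milton→Blue 11·11=121. Service 460; fixed 1897; total 2357.
Plan B: {Blue}: Largo→Blue 14·7=98, Calder→Blue 4·23=92, Dover→Blue 3·23=69, Irby→Blue 7·10=70, Elton→Blue 2·12=24, Milton→Blue 11·11=121. Service 474; fixed 787; total 1261.
Difference: |2357 − 1261| = 1096.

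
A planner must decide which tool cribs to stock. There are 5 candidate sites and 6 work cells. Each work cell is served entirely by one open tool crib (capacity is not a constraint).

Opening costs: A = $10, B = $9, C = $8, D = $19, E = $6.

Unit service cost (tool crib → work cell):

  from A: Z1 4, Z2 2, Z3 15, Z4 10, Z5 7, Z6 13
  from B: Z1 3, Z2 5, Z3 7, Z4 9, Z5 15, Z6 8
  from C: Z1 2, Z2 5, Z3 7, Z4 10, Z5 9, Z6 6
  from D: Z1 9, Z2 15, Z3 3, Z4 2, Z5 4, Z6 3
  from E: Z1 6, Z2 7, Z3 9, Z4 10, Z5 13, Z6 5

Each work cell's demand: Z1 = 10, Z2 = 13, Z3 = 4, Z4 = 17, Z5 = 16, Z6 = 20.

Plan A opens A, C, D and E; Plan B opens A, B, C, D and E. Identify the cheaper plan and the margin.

Plan A: {A, C, D, E}: Z1→C 2·10=20, Z2→A 2·13=26, Z3→D 3·4=12, Z4→D 2·17=34, Z5→D 4·16=64, Z6→D 3·20=60. Service 216; fixed 43; total 259.
Plan B: {A, B, C, D, E}: Z1→C 2·10=20, Z2→A 2·13=26, Z3→D 3·4=12, Z4→D 2·17=34, Z5→D 4·16=64, Z6→D 3·20=60. Service 216; fixed 52; total 268.
Difference: |259 − 268| = 9.

Plan A is cheaper by 9.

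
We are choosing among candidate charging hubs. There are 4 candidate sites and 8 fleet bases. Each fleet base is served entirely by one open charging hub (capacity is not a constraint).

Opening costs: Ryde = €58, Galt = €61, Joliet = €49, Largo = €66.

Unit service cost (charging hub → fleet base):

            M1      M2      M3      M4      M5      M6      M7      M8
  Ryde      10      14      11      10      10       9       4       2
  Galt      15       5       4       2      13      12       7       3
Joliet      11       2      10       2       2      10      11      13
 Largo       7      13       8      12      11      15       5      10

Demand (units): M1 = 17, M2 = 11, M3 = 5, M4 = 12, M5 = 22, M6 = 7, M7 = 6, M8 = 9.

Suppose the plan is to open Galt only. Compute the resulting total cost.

Each fleet base is assigned to its cheapest site among the open ones.
{Galt}: M1→Galt 15·17=255, M2→Galt 5·11=55, M3→Galt 4·5=20, M4→Galt 2·12=24, M5→Galt 13·22=286, M6→Galt 12·7=84, M7→Galt 7·6=42, M8→Galt 3·9=27. Service 793; fixed 61; total 854.

Total cost: 854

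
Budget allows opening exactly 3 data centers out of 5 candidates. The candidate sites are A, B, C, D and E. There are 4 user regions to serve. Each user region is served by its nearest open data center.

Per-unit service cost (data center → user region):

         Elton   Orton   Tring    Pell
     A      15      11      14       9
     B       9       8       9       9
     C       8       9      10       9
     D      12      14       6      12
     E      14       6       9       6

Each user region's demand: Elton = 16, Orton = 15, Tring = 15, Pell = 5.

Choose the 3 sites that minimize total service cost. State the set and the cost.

Choose C, D and E; total service cost 338.

With exactly 3 open, each user region uses its cheapest among the chosen.
{C, D, E}: Elton→C 8·16=128, Orton→E 6·15=90, Tring→D 6·15=90, Pell→E 6·5=30. Service cost 338.
{B, D, E}: service cost 354
{A, C, E}: service cost 383
Among all 10 size-3 choices, {C, D, E} is lowest.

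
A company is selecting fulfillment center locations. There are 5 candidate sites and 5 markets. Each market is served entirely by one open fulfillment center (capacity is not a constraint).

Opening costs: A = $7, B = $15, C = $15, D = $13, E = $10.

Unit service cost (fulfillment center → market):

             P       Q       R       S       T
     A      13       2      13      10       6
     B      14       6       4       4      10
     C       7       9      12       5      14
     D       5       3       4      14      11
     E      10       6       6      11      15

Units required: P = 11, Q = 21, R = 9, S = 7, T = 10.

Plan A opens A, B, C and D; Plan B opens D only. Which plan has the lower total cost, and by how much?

Plan A is cheaper by 104.

Plan A: {A, B, C, D}: P→D 5·11=55, Q→A 2·21=42, R→B 4·9=36, S→B 4·7=28, T→A 6·10=60. Service 221; fixed 50; total 271.
Plan B: {D}: P→D 5·11=55, Q→D 3·21=63, R→D 4·9=36, S→D 14·7=98, T→D 11·10=110. Service 362; fixed 13; total 375.
Difference: |271 − 375| = 104.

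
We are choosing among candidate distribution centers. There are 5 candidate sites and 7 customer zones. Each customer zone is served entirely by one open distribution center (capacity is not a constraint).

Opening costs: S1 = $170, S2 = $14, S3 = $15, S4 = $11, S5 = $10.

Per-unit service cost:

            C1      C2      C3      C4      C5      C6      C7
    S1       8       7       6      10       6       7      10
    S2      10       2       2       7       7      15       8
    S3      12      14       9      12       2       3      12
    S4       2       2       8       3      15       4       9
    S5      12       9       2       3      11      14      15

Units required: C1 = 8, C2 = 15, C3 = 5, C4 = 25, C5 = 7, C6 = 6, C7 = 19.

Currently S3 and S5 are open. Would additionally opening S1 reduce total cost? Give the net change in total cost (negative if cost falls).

Current service cost with {S3, S5}: 576.
Adding S1: each customer zone re-picks its cheapest; new service cost 476, saving 100.
Extra fixed cost: 170. Net change = 170 − 100 = 70.
(Totals: 601 → 671.)

No — net change +70 (cost rises by 70).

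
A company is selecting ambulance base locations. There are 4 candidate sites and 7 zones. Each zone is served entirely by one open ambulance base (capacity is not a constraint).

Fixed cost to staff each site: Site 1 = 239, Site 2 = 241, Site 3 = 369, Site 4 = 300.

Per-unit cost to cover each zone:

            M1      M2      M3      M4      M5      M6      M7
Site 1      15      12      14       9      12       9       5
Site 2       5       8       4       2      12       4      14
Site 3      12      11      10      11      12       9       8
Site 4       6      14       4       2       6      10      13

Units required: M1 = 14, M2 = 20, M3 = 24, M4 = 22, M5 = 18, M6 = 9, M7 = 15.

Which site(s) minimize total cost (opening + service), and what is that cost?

For any fixed open set, each zone goes to its cheapest open site; total = fixed + service.
{Site 2}: M1→Site 2 5·14=70, M2→Site 2 8·20=160, M3→Site 2 4·24=96, M4→Site 2 2·22=44, M5→Site 2 12·18=216, M6→Site 2 4·9=36, M7→Site 2 14·15=210. Service 832; fixed 241; total 1073.
{Site 1, Site 2}: M1→Site 2 5·14=70, M2→Site 2 8·20=160, M3→Site 2 4·24=96, M4→Site 2 2·22=44, M5→Site 1 12·18=216, M6→Site 2 4·9=36, M7→Site 1 5·15=75. Service 697; fixed 480; total 1177.
{Site 4}: M1→Site 4 6·14=84, M2→Site 4 14·20=280, M3→Site 4 4·24=96, M4→Site 4 2·22=44, M5→Site 4 6·18=108, M6→Site 4 10·9=90, M7→Site 4 13·15=195. Service 897; fixed 300; total 1197.
{Site 1, Site 2, Site 3, Site 4}: M1→Site 2 5·14=70, M2→Site 2 8·20=160, M3→Site 2 4·24=96, M4→Site 2 2·22=44, M5→Site 4 6·18=108, M6→Site 2 4·9=36, M7→Site 1 5·15=75. Service 589; fixed 1149; total 1738.
No other subset beats 1073.

Open Site 2 only; minimum total cost 1073.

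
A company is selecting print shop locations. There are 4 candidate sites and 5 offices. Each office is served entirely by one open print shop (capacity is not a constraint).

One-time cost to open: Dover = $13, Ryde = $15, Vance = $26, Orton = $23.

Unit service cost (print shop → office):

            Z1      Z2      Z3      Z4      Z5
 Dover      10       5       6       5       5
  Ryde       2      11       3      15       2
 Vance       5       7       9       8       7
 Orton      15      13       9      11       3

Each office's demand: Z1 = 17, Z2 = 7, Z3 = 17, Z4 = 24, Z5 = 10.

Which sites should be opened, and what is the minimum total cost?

For any fixed open set, each office goes to its cheapest open site; total = fixed + service.
{Dover, Ryde}: Z1→Ryde 2·17=34, Z2→Dover 5·7=35, Z3→Ryde 3·17=51, Z4→Dover 5·24=120, Z5→Ryde 2·10=20. Service 260; fixed 28; total 288.
{Dover, Ryde, Orton}: service 260 + fixed 51 = 311
{Dover, Ryde, Vance}: service 260 + fixed 54 = 314
{Dover, Ryde, Vance, Orton}: service 260 + fixed 77 = 337
No other subset beats 288.

Open Dover and Ryde; minimum total cost 288.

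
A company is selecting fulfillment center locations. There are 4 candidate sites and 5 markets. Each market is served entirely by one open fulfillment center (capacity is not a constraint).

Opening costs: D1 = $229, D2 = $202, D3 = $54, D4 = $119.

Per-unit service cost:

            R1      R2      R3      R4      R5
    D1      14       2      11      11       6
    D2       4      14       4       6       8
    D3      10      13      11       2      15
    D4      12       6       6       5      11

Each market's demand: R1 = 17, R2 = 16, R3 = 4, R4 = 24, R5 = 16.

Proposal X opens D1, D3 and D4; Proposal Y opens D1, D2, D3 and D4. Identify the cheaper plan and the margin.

Proposal X: {D1, D3, D4}: R1→D3 10·17=170, R2→D1 2·16=32, R3→D4 6·4=24, R4→D3 2·24=48, R5→D1 6·16=96. Service 370; fixed 402; total 772.
Proposal Y: {D1, D2, D3, D4}: R1→D2 4·17=68, R2→D1 2·16=32, R3→D2 4·4=16, R4→D3 2·24=48, R5→D1 6·16=96. Service 260; fixed 604; total 864.
Difference: |772 − 864| = 92.

Proposal X is cheaper by 92.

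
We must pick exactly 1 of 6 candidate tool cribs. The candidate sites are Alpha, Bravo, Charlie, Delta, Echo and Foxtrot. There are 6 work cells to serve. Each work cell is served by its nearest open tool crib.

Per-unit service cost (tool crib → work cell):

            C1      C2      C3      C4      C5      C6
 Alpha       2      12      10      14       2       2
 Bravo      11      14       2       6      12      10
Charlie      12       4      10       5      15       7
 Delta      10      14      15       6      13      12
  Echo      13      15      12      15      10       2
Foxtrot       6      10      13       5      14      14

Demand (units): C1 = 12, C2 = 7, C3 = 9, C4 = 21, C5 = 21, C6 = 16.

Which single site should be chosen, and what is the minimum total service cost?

Choose Alpha only; total service cost 566.

With exactly 1 open, each work cell uses its cheapest among the chosen.
{Alpha}: C1→Alpha 2·12=24, C2→Alpha 12·7=84, C3→Alpha 10·9=90, C4→Alpha 14·21=294, C5→Alpha 2·21=42, C6→Alpha 2·16=32. Service cost 566.
{Bravo}: service cost 786
{Charlie}: service cost 794
Among all 6 size-1 choices, {Alpha} is lowest.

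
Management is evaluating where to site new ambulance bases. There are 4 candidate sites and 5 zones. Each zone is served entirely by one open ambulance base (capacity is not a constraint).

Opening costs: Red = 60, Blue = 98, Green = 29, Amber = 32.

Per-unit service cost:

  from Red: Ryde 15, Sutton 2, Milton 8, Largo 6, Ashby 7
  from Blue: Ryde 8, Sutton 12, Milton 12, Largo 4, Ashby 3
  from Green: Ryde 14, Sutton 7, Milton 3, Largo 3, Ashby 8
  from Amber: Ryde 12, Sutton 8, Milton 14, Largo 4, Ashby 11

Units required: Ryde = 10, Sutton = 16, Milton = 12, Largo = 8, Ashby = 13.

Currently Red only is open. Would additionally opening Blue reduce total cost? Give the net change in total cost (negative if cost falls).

Current service cost with {Red}: 417.
Adding Blue: each zone re-picks its cheapest; new service cost 279, saving 138.
Extra fixed cost: 98. Net change = 98 − 138 = -40.
(Totals: 477 → 437.)

Yes — net change −40 (cost falls by 40).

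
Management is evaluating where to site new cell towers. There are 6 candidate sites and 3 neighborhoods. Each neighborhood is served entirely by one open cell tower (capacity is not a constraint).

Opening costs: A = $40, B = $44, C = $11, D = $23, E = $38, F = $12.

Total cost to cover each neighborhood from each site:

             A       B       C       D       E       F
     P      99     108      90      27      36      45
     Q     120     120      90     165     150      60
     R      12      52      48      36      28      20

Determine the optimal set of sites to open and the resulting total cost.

For any fixed open set, each neighborhood goes to its cheapest open site; total = fixed + service.
{F}: P→F 45, Q→F 60, R→F 20. Service 125; fixed 12; total 137.
{D, F}: service 107 + fixed 35 = 142
{C, F}: service 125 + fixed 23 = 148
{A, B, C, D, E, F}: P→D 27, Q→F 60, R→A 12. Service 99; fixed 168; total 267.
No other subset beats 137.

Open F only; minimum total cost 137.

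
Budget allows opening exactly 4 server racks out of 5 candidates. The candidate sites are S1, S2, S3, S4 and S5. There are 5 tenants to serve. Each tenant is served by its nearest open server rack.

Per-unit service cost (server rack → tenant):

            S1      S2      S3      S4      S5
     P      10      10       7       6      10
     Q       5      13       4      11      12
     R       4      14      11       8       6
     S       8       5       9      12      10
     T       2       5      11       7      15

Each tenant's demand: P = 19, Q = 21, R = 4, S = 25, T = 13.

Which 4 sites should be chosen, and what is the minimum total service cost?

Choose S1, S2, S3 and S4; total service cost 365.

With exactly 4 open, each tenant uses its cheapest among the chosen.
{S1, S2, S3, S4}: P→S4 6·19=114, Q→S3 4·21=84, R→S1 4·4=16, S→S2 5·25=125, T→S1 2·13=26. Service cost 365.
{S1, S2, S3, S5}: service cost 384
{S1, S2, S4, S5}: service cost 386
Among all 5 size-4 choices, {S1, S2, S3, S4} is lowest.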